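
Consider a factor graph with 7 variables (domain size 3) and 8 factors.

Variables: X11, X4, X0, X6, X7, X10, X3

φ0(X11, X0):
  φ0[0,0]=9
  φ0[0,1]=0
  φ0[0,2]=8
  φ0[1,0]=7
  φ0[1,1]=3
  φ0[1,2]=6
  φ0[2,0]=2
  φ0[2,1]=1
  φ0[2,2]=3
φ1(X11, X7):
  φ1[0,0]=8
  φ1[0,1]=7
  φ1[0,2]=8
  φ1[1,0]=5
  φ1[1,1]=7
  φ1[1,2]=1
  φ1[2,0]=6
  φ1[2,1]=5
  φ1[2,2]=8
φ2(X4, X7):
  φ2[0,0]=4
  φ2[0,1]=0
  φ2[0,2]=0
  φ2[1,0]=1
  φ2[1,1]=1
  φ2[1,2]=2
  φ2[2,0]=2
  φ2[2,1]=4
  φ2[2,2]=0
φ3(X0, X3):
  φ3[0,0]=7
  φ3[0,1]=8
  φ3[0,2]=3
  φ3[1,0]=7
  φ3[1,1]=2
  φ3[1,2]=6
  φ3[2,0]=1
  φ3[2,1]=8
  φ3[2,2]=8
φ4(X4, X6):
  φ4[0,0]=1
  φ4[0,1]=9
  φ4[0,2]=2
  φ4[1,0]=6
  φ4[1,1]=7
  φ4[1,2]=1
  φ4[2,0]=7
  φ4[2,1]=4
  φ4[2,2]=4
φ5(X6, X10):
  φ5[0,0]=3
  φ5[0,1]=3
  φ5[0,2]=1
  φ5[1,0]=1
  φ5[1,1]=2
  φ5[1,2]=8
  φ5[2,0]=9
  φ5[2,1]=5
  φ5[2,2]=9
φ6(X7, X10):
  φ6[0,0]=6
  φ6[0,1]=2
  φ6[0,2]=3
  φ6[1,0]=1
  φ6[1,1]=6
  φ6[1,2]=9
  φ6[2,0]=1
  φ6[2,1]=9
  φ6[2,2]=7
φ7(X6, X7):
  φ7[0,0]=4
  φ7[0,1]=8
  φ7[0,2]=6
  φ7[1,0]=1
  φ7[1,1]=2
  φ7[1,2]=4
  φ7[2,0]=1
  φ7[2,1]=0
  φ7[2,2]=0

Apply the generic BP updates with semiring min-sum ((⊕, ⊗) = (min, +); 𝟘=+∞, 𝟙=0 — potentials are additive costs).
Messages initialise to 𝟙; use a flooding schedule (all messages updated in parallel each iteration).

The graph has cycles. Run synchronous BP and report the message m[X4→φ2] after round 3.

init: all messages = 𝟙 over 3 values
r1 m[φ0→X11] = [0, 3, 1]
r1 m[φ0→X0] = [2, 0, 3]
r1 m[φ1→X11] = [7, 1, 5]
r1 m[φ1→X7] = [5, 5, 1]
r1 m[φ2→X4] = [0, 1, 0]
r1 m[φ2→X7] = [1, 0, 0]
r1 m[φ3→X0] = [3, 2, 1]
r1 m[φ3→X3] = [1, 2, 3]
r1 m[φ4→X4] = [1, 1, 4]
r1 m[φ4→X6] = [1, 4, 1]
r1 m[φ5→X6] = [1, 1, 5]
r1 m[φ5→X10] = [1, 2, 1]
r1 m[φ6→X7] = [2, 1, 1]
r1 m[φ6→X10] = [1, 2, 3]
r1 m[φ7→X6] = [4, 1, 0]
r1 m[φ7→X7] = [1, 0, 0]
r1 m[X11→φ0] = [0, 0, 0]
r1 m[X11→φ1] = [0, 0, 0]
r1 m[X4→φ2] = [0, 0, 0]
r1 m[X4→φ4] = [0, 0, 0]
r1 m[X0→φ0] = [0, 0, 0]
r1 m[X0→φ3] = [0, 0, 0]
r1 m[X6→φ4] = [0, 0, 0]
r1 m[X6→φ5] = [0, 0, 0]
r1 m[X6→φ7] = [0, 0, 0]
r1 m[X7→φ1] = [0, 0, 0]
r1 m[X7→φ2] = [0, 0, 0]
r1 m[X7→φ6] = [0, 0, 0]
r1 m[X7→φ7] = [0, 0, 0]
r1 m[X10→φ5] = [0, 0, 0]
r1 m[X10→φ6] = [0, 0, 0]
r1 m[X3→φ3] = [0, 0, 0]
r2 m[φ0→X11] = [0, 3, 1]
r2 m[φ0→X0] = [2, 0, 3]
r2 m[φ1→X11] = [7, 1, 5]
r2 m[φ1→X7] = [5, 5, 1]
r2 m[φ2→X4] = [0, 1, 0]
r2 m[φ2→X7] = [1, 0, 0]
r2 m[φ3→X0] = [3, 2, 1]
r2 m[φ3→X3] = [1, 2, 3]
r2 m[φ4→X4] = [1, 1, 4]
r2 m[φ4→X6] = [1, 4, 1]
r2 m[φ5→X6] = [1, 1, 5]
r2 m[φ5→X10] = [1, 2, 1]
r2 m[φ6→X7] = [2, 1, 1]
r2 m[φ6→X10] = [1, 2, 3]
r2 m[φ7→X6] = [4, 1, 0]
r2 m[φ7→X7] = [1, 0, 0]
r2 m[X11→φ0] = [7, 1, 5]
r2 m[X11→φ1] = [0, 3, 1]
r2 m[X4→φ2] = [1, 1, 4]
r2 m[X4→φ4] = [0, 1, 0]
r2 m[X0→φ0] = [3, 2, 1]
r2 m[X0→φ3] = [2, 0, 3]
r2 m[X6→φ4] = [5, 2, 5]
r2 m[X6→φ5] = [5, 5, 1]
r2 m[X6→φ7] = [2, 5, 6]
r2 m[X7→φ1] = [4, 1, 1]
r2 m[X7→φ2] = [8, 6, 2]
r2 m[X7→φ6] = [7, 5, 1]
r2 m[X7→φ7] = [8, 6, 2]
r2 m[X10→φ5] = [1, 2, 3]
r2 m[X10→φ6] = [1, 2, 1]
r2 m[X3→φ3] = [0, 0, 0]
r3 m[φ0→X11] = [2, 5, 3]
r3 m[φ0→X0] = [7, 4, 7]
r3 m[φ1→X11] = [8, 2, 6]
r3 m[φ1→X7] = [7, 6, 4]
r3 m[φ2→X4] = [2, 4, 2]
r3 m[φ2→X7] = [2, 1, 1]
r3 m[φ3→X0] = [3, 2, 1]
r3 m[φ3→X3] = [4, 2, 5]
r3 m[φ4→X4] = [6, 6, 6]
r3 m[φ4→X6] = [1, 4, 2]
r3 m[φ5→X6] = [4, 2, 7]
r3 m[φ5→X10] = [6, 6, 6]
r3 m[φ6→X7] = [4, 2, 2]
r3 m[φ6→X10] = [2, 9, 8]
r3 m[φ7→X6] = [8, 6, 2]
r3 m[φ7→X7] = [6, 6, 6]
r3 m[X11→φ0] = [7, 1, 5]
r3 m[X11→φ1] = [0, 3, 1]
r3 m[X4→φ2] = [1, 1, 4]
r3 m[X4→φ4] = [0, 1, 0]
r3 m[X0→φ0] = [3, 2, 1]
r3 m[X0→φ3] = [2, 0, 3]
r3 m[X6→φ4] = [5, 2, 5]
r3 m[X6→φ5] = [5, 5, 1]
r3 m[X6→φ7] = [2, 5, 6]
r3 m[X7→φ1] = [4, 1, 1]
r3 m[X7→φ2] = [8, 6, 2]
r3 m[X7→φ6] = [7, 5, 1]
r3 m[X7→φ7] = [8, 6, 2]
r3 m[X10→φ5] = [1, 2, 3]
r3 m[X10→φ6] = [1, 2, 1]
r3 m[X3→φ3] = [0, 0, 0]

message @ round 3 = [1, 1, 4]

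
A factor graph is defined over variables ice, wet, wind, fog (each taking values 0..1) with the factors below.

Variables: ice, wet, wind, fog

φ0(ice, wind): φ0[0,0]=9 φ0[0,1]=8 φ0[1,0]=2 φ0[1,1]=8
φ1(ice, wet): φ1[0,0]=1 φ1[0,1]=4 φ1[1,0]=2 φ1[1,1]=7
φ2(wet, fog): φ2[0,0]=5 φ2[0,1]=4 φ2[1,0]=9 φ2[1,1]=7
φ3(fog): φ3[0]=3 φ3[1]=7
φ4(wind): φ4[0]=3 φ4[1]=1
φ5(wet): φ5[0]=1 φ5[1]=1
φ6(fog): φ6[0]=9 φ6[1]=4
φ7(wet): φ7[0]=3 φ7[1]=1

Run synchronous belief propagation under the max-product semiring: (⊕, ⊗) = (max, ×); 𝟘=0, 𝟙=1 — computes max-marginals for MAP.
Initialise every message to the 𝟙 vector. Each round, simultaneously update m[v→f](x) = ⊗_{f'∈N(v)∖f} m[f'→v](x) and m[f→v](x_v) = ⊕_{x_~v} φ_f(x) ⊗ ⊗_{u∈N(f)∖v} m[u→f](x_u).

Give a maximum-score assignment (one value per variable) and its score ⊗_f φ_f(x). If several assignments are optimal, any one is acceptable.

assignment: (ice=0, wet=1, wind=0, fog=0); score = 26244

init: all messages = 𝟙 over 2 values
r1 m[φ0→ice] = [9, 8]
r1 m[φ0→wind] = [9, 8]
r1 m[φ1→ice] = [4, 7]
r1 m[φ1→wet] = [2, 7]
r1 m[φ2→wet] = [5, 9]
r1 m[φ2→fog] = [9, 7]
r1 m[φ3→fog] = [3, 7]
r1 m[φ4→wind] = [3, 1]
r1 m[φ5→wet] = [1, 1]
r1 m[φ6→fog] = [9, 4]
r1 m[φ7→wet] = [3, 1]
r1 m[ice→φ0] = [1, 1]
r1 m[ice→φ1] = [1, 1]
r1 m[wet→φ1] = [1, 1]
r1 m[wet→φ2] = [1, 1]
r1 m[wet→φ5] = [1, 1]
r1 m[wet→φ7] = [1, 1]
r1 m[wind→φ0] = [1, 1]
r1 m[wind→φ4] = [1, 1]
r1 m[fog→φ2] = [1, 1]
r1 m[fog→φ3] = [1, 1]
r1 m[fog→φ6] = [1, 1]
r2 m[φ0→ice] = [9, 8]
r2 m[φ0→wind] = [9, 8]
r2 m[φ1→ice] = [4, 7]
r2 m[φ1→wet] = [2, 7]
r2 m[φ2→wet] = [5, 9]
r2 m[φ2→fog] = [9, 7]
r2 m[φ3→fog] = [3, 7]
r2 m[φ4→wind] = [3, 1]
r2 m[φ5→wet] = [1, 1]
r2 m[φ6→fog] = [9, 4]
r2 m[φ7→wet] = [3, 1]
r2 m[ice→φ0] = [4, 7]
r2 m[ice→φ1] = [9, 8]
r2 m[wet→φ1] = [15, 9]
r2 m[wet→φ2] = [6, 7]
r2 m[wet→φ5] = [30, 63]
r2 m[wet→φ7] = [10, 63]
r2 m[wind→φ0] = [3, 1]
r2 m[wind→φ4] = [9, 8]
r2 m[fog→φ2] = [27, 28]
r2 m[fog→φ3] = [81, 28]
r2 m[fog→φ6] = [27, 49]
r3 m[φ0→ice] = [27, 8]
r3 m[φ0→wind] = [36, 56]
r3 m[φ1→ice] = [36, 63]
r3 m[φ1→wet] = [16, 56]
r3 m[φ2→wet] = [135, 243]
r3 m[φ2→fog] = [63, 49]
r3 m[φ3→fog] = [3, 7]
r3 m[φ4→wind] = [3, 1]
r3 m[φ5→wet] = [1, 1]
r3 m[φ6→fog] = [9, 4]
r3 m[φ7→wet] = [3, 1]
r3 m[ice→φ0] = [4, 7]
r3 m[ice→φ1] = [9, 8]
r3 m[wet→φ1] = [15, 9]
r3 m[wet→φ2] = [6, 7]
r3 m[wet→φ5] = [30, 63]
r3 m[wet→φ7] = [10, 63]
r3 m[wind→φ0] = [3, 1]
r3 m[wind→φ4] = [9, 8]
r3 m[fog→φ2] = [27, 28]
r3 m[fog→φ3] = [81, 28]
r3 m[fog→φ6] = [27, 49]
r4 m[φ0→ice] = [27, 8]
r4 m[φ0→wind] = [36, 56]
r4 m[φ1→ice] = [36, 63]
r4 m[φ1→wet] = [16, 56]
r4 m[φ2→wet] = [135, 243]
r4 m[φ2→fog] = [63, 49]
r4 m[φ3→fog] = [3, 7]
r4 m[φ4→wind] = [3, 1]
r4 m[φ5→wet] = [1, 1]
r4 m[φ6→fog] = [9, 4]
r4 m[φ7→wet] = [3, 1]
r4 m[ice→φ0] = [36, 63]
r4 m[ice→φ1] = [27, 8]
r4 m[wet→φ1] = [405, 243]
r4 m[wet→φ2] = [48, 56]
r4 m[wet→φ5] = [6480, 13608]
r4 m[wet→φ7] = [2160, 13608]
r4 m[wind→φ0] = [3, 1]
r4 m[wind→φ4] = [36, 56]
r4 m[fog→φ2] = [27, 28]
r4 m[fog→φ3] = [567, 196]
r4 m[fog→φ6] = [189, 343]
r5 m[φ0→ice] = [27, 8]
r5 m[φ0→wind] = [324, 504]
r5 m[φ1→ice] = [972, 1701]
r5 m[φ1→wet] = [27, 108]
r5 m[φ2→wet] = [135, 243]
r5 m[φ2→fog] = [504, 392]
r5 m[φ3→fog] = [3, 7]
r5 m[φ4→wind] = [3, 1]
r5 m[φ5→wet] = [1, 1]
r5 m[φ6→fog] = [9, 4]
r5 m[φ7→wet] = [3, 1]
r5 m[ice→φ0] = [36, 63]
r5 m[ice→φ1] = [27, 8]
r5 m[wet→φ1] = [405, 243]
r5 m[wet→φ2] = [48, 56]
r5 m[wet→φ5] = [6480, 13608]
r5 m[wet→φ7] = [2160, 13608]
r5 m[wind→φ0] = [3, 1]
r5 m[wind→φ4] = [36, 56]
r5 m[fog→φ2] = [27, 28]
r5 m[fog→φ3] = [567, 196]
r5 m[fog→φ6] = [189, 343]
r6 m[φ0→ice] = [27, 8]
r6 m[φ0→wind] = [324, 504]
r6 m[φ1→ice] = [972, 1701]
r6 m[φ1→wet] = [27, 108]
r6 m[φ2→wet] = [135, 243]
r6 m[φ2→fog] = [504, 392]
r6 m[φ3→fog] = [3, 7]
r6 m[φ4→wind] = [3, 1]
r6 m[φ5→wet] = [1, 1]
r6 m[φ6→fog] = [9, 4]
r6 m[φ7→wet] = [3, 1]
r6 m[ice→φ0] = [972, 1701]
r6 m[ice→φ1] = [27, 8]
r6 m[wet→φ1] = [405, 243]
r6 m[wet→φ2] = [81, 108]
r6 m[wet→φ5] = [10935, 26244]
r6 m[wet→φ7] = [3645, 26244]
r6 m[wind→φ0] = [3, 1]
r6 m[wind→φ4] = [324, 504]
r6 m[fog→φ2] = [27, 28]
r6 m[fog→φ3] = [4536, 1568]
r6 m[fog→φ6] = [1512, 2744]
r7 m[φ0→ice] = [27, 8]
r7 m[φ0→wind] = [8748, 13608]
r7 m[φ1→ice] = [972, 1701]
r7 m[φ1→wet] = [27, 108]
r7 m[φ2→wet] = [135, 243]
r7 m[φ2→fog] = [972, 756]
r7 m[φ3→fog] = [3, 7]
r7 m[φ4→wind] = [3, 1]
r7 m[φ5→wet] = [1, 1]
r7 m[φ6→fog] = [9, 4]
r7 m[φ7→wet] = [3, 1]
r7 m[ice→φ0] = [972, 1701]
r7 m[ice→φ1] = [27, 8]
r7 m[wet→φ1] = [405, 243]
r7 m[wet→φ2] = [81, 108]
r7 m[wet→φ5] = [10935, 26244]
r7 m[wet→φ7] = [3645, 26244]
r7 m[wind→φ0] = [3, 1]
r7 m[wind→φ4] = [324, 504]
r7 m[fog→φ2] = [27, 28]
r7 m[fog→φ3] = [4536, 1568]
r7 m[fog→φ6] = [1512, 2744]
r8 m[φ0→ice] = [27, 8]
r8 m[φ0→wind] = [8748, 13608]
r8 m[φ1→ice] = [972, 1701]
r8 m[φ1→wet] = [27, 108]
r8 m[φ2→wet] = [135, 243]
r8 m[φ2→fog] = [972, 756]
r8 m[φ3→fog] = [3, 7]
r8 m[φ4→wind] = [3, 1]
r8 m[φ5→wet] = [1, 1]
r8 m[φ6→fog] = [9, 4]
r8 m[φ7→wet] = [3, 1]
r8 m[ice→φ0] = [972, 1701]
r8 m[ice→φ1] = [27, 8]
r8 m[wet→φ1] = [405, 243]
r8 m[wet→φ2] = [81, 108]
r8 m[wet→φ5] = [10935, 26244]
r8 m[wet→φ7] = [3645, 26244]
r8 m[wind→φ0] = [3, 1]
r8 m[wind→φ4] = [8748, 13608]
r8 m[fog→φ2] = [27, 28]
r8 m[fog→φ3] = [8748, 3024]
r8 m[fog→φ6] = [2916, 5292]
r9 m[φ0→ice] = [27, 8]
r9 m[φ0→wind] = [8748, 13608]
r9 m[φ1→ice] = [972, 1701]
r9 m[φ1→wet] = [27, 108]
r9 m[φ2→wet] = [135, 243]
r9 m[φ2→fog] = [972, 756]
r9 m[φ3→fog] = [3, 7]
r9 m[φ4→wind] = [3, 1]
r9 m[φ5→wet] = [1, 1]
r9 m[φ6→fog] = [9, 4]
r9 m[φ7→wet] = [3, 1]
r9 m[ice→φ0] = [972, 1701]
r9 m[ice→φ1] = [27, 8]
r9 m[wet→φ1] = [405, 243]
r9 m[wet→φ2] = [81, 108]
r9 m[wet→φ5] = [10935, 26244]
r9 m[wet→φ7] = [3645, 26244]
r9 m[wind→φ0] = [3, 1]
r9 m[wind→φ4] = [8748, 13608]
r9 m[fog→φ2] = [27, 28]
r9 m[fog→φ3] = [8748, 3024]
r9 m[fog→φ6] = [2916, 5292]
fixed point reached at round 9
traceback from ice: (ice=0, wet=1, wind=0, fog=0), score=26244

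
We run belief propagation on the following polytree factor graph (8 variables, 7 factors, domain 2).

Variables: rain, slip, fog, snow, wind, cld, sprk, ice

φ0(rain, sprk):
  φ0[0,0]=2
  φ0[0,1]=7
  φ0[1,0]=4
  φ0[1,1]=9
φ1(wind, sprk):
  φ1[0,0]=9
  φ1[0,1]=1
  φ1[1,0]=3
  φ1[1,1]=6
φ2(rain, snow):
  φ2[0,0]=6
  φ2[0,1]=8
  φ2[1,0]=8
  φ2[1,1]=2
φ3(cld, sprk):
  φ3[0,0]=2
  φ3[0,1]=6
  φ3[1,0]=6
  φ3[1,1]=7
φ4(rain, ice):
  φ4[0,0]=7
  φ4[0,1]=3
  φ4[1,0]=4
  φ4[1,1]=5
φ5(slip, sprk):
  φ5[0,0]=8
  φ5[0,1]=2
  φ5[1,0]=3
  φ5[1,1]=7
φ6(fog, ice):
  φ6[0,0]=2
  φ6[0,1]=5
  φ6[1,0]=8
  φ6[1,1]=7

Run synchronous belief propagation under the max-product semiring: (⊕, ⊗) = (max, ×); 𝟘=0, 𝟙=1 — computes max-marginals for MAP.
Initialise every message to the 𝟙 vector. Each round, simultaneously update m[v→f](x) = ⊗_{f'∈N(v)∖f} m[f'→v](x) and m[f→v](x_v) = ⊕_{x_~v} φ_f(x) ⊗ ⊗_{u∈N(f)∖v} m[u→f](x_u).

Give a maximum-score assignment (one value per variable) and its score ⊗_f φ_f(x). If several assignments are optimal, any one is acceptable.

init: all messages = 𝟙 over 2 values
r1 m[φ0→rain] = [7, 9]
r1 m[φ0→sprk] = [4, 9]
r1 m[φ1→wind] = [9, 6]
r1 m[φ1→sprk] = [9, 6]
r1 m[φ2→rain] = [8, 8]
r1 m[φ2→snow] = [8, 8]
r1 m[φ3→cld] = [6, 7]
r1 m[φ3→sprk] = [6, 7]
r1 m[φ4→rain] = [7, 5]
r1 m[φ4→ice] = [7, 5]
r1 m[φ5→slip] = [8, 7]
r1 m[φ5→sprk] = [8, 7]
r1 m[φ6→fog] = [5, 8]
r1 m[φ6→ice] = [8, 7]
r1 m[rain→φ0] = [1, 1]
r1 m[rain→φ2] = [1, 1]
r1 m[rain→φ4] = [1, 1]
r1 m[slip→φ5] = [1, 1]
r1 m[fog→φ6] = [1, 1]
r1 m[snow→φ2] = [1, 1]
r1 m[wind→φ1] = [1, 1]
r1 m[cld→φ3] = [1, 1]
r1 m[sprk→φ0] = [1, 1]
r1 m[sprk→φ1] = [1, 1]
r1 m[sprk→φ3] = [1, 1]
r1 m[sprk→φ5] = [1, 1]
r1 m[ice→φ4] = [1, 1]
r1 m[ice→φ6] = [1, 1]
r2 m[φ0→rain] = [7, 9]
r2 m[φ0→sprk] = [4, 9]
r2 m[φ1→wind] = [9, 6]
r2 m[φ1→sprk] = [9, 6]
r2 m[φ2→rain] = [8, 8]
r2 m[φ2→snow] = [8, 8]
r2 m[φ3→cld] = [6, 7]
r2 m[φ3→sprk] = [6, 7]
r2 m[φ4→rain] = [7, 5]
r2 m[φ4→ice] = [7, 5]
r2 m[φ5→slip] = [8, 7]
r2 m[φ5→sprk] = [8, 7]
r2 m[φ6→fog] = [5, 8]
r2 m[φ6→ice] = [8, 7]
r2 m[rain→φ0] = [56, 40]
r2 m[rain→φ2] = [49, 45]
r2 m[rain→φ4] = [56, 72]
r2 m[slip→φ5] = [1, 1]
r2 m[fog→φ6] = [1, 1]
r2 m[snow→φ2] = [1, 1]
r2 m[wind→φ1] = [1, 1]
r2 m[cld→φ3] = [1, 1]
r2 m[sprk→φ0] = [432, 294]
r2 m[sprk→φ1] = [192, 441]
r2 m[sprk→φ3] = [288, 378]
r2 m[sprk→φ5] = [216, 378]
r2 m[ice→φ4] = [8, 7]
r2 m[ice→φ6] = [7, 5]
r3 m[φ0→rain] = [2058, 2646]
r3 m[φ0→sprk] = [160, 392]
r3 m[φ1→wind] = [1728, 2646]
r3 m[φ1→sprk] = [9, 6]
r3 m[φ2→rain] = [8, 8]
r3 m[φ2→snow] = [360, 392]
r3 m[φ3→cld] = [2268, 2646]
r3 m[φ3→sprk] = [6, 7]
r3 m[φ4→rain] = [56, 35]
r3 m[φ4→ice] = [392, 360]
r3 m[φ5→slip] = [1728, 2646]
r3 m[φ5→sprk] = [8, 7]
r3 m[φ6→fog] = [25, 56]
r3 m[φ6→ice] = [8, 7]
r3 m[rain→φ0] = [56, 40]
r3 m[rain→φ2] = [49, 45]
r3 m[rain→φ4] = [56, 72]
r3 m[slip→φ5] = [1, 1]
r3 m[fog→φ6] = [1, 1]
r3 m[snow→φ2] = [1, 1]
r3 m[wind→φ1] = [1, 1]
r3 m[cld→φ3] = [1, 1]
r3 m[sprk→φ0] = [432, 294]
r3 m[sprk→φ1] = [192, 441]
r3 m[sprk→φ3] = [288, 378]
r3 m[sprk→φ5] = [216, 378]
r3 m[ice→φ4] = [8, 7]
r3 m[ice→φ6] = [7, 5]
r4 m[φ0→rain] = [2058, 2646]
r4 m[φ0→sprk] = [160, 392]
r4 m[φ1→wind] = [1728, 2646]
r4 m[φ1→sprk] = [9, 6]
r4 m[φ2→rain] = [8, 8]
r4 m[φ2→snow] = [360, 392]
r4 m[φ3→cld] = [2268, 2646]
r4 m[φ3→sprk] = [6, 7]
r4 m[φ4→rain] = [56, 35]
r4 m[φ4→ice] = [392, 360]
r4 m[φ5→slip] = [1728, 2646]
r4 m[φ5→sprk] = [8, 7]
r4 m[φ6→fog] = [25, 56]
r4 m[φ6→ice] = [8, 7]
r4 m[rain→φ0] = [448, 280]
r4 m[rain→φ2] = [115248, 92610]
r4 m[rain→φ4] = [16464, 21168]
r4 m[slip→φ5] = [1, 1]
r4 m[fog→φ6] = [1, 1]
r4 m[snow→φ2] = [1, 1]
r4 m[wind→φ1] = [1, 1]
r4 m[cld→φ3] = [1, 1]
r4 m[sprk→φ0] = [432, 294]
r4 m[sprk→φ1] = [7680, 19208]
r4 m[sprk→φ3] = [11520, 16464]
r4 m[sprk→φ5] = [8640, 16464]
r4 m[ice→φ4] = [8, 7]
r4 m[ice→φ6] = [392, 360]
r5 m[φ0→rain] = [2058, 2646]
r5 m[φ0→sprk] = [1120, 3136]
r5 m[φ1→wind] = [69120, 115248]
r5 m[φ1→sprk] = [9, 6]
r5 m[φ2→rain] = [8, 8]
r5 m[φ2→snow] = [740880, 921984]
r5 m[φ3→cld] = [98784, 115248]
r5 m[φ3→sprk] = [6, 7]
r5 m[φ4→rain] = [56, 35]
r5 m[φ4→ice] = [115248, 105840]
r5 m[φ5→slip] = [69120, 115248]
r5 m[φ5→sprk] = [8, 7]
r5 m[φ6→fog] = [1800, 3136]
r5 m[φ6→ice] = [8, 7]
r5 m[rain→φ0] = [448, 280]
r5 m[rain→φ2] = [115248, 92610]
r5 m[rain→φ4] = [16464, 21168]
r5 m[slip→φ5] = [1, 1]
r5 m[fog→φ6] = [1, 1]
r5 m[snow→φ2] = [1, 1]
r5 m[wind→φ1] = [1, 1]
r5 m[cld→φ3] = [1, 1]
r5 m[sprk→φ0] = [432, 294]
r5 m[sprk→φ1] = [7680, 19208]
r5 m[sprk→φ3] = [11520, 16464]
r5 m[sprk→φ5] = [8640, 16464]
r5 m[ice→φ4] = [8, 7]
r5 m[ice→φ6] = [392, 360]
r6 m[φ0→rain] = [2058, 2646]
r6 m[φ0→sprk] = [1120, 3136]
r6 m[φ1→wind] = [69120, 115248]
r6 m[φ1→sprk] = [9, 6]
r6 m[φ2→rain] = [8, 8]
r6 m[φ2→snow] = [740880, 921984]
r6 m[φ3→cld] = [98784, 115248]
r6 m[φ3→sprk] = [6, 7]
r6 m[φ4→rain] = [56, 35]
r6 m[φ4→ice] = [115248, 105840]
r6 m[φ5→slip] = [69120, 115248]
r6 m[φ5→sprk] = [8, 7]
r6 m[φ6→fog] = [1800, 3136]
r6 m[φ6→ice] = [8, 7]
r6 m[rain→φ0] = [448, 280]
r6 m[rain→φ2] = [115248, 92610]
r6 m[rain→φ4] = [16464, 21168]
r6 m[slip→φ5] = [1, 1]
r6 m[fog→φ6] = [1, 1]
r6 m[snow→φ2] = [1, 1]
r6 m[wind→φ1] = [1, 1]
r6 m[cld→φ3] = [1, 1]
r6 m[sprk→φ0] = [432, 294]
r6 m[sprk→φ1] = [53760, 153664]
r6 m[sprk→φ3] = [80640, 131712]
r6 m[sprk→φ5] = [60480, 131712]
r6 m[ice→φ4] = [8, 7]
r6 m[ice→φ6] = [115248, 105840]
r7 m[φ0→rain] = [2058, 2646]
r7 m[φ0→sprk] = [1120, 3136]
r7 m[φ1→wind] = [483840, 921984]
r7 m[φ1→sprk] = [9, 6]
r7 m[φ2→rain] = [8, 8]
r7 m[φ2→snow] = [740880, 921984]
r7 m[φ3→cld] = [790272, 921984]
r7 m[φ3→sprk] = [6, 7]
r7 m[φ4→rain] = [56, 35]
r7 m[φ4→ice] = [115248, 105840]
r7 m[φ5→slip] = [483840, 921984]
r7 m[φ5→sprk] = [8, 7]
r7 m[φ6→fog] = [529200, 921984]
r7 m[φ6→ice] = [8, 7]
r7 m[rain→φ0] = [448, 280]
r7 m[rain→φ2] = [115248, 92610]
r7 m[rain→φ4] = [16464, 21168]
r7 m[slip→φ5] = [1, 1]
r7 m[fog→φ6] = [1, 1]
r7 m[snow→φ2] = [1, 1]
r7 m[wind→φ1] = [1, 1]
r7 m[cld→φ3] = [1, 1]
r7 m[sprk→φ0] = [432, 294]
r7 m[sprk→φ1] = [53760, 153664]
r7 m[sprk→φ3] = [80640, 131712]
r7 m[sprk→φ5] = [60480, 131712]
r7 m[ice→φ4] = [8, 7]
r7 m[ice→φ6] = [115248, 105840]
r8 m[φ0→rain] = [2058, 2646]
r8 m[φ0→sprk] = [1120, 3136]
r8 m[φ1→wind] = [483840, 921984]
r8 m[φ1→sprk] = [9, 6]
r8 m[φ2→rain] = [8, 8]
r8 m[φ2→snow] = [740880, 921984]
r8 m[φ3→cld] = [790272, 921984]
r8 m[φ3→sprk] = [6, 7]
r8 m[φ4→rain] = [56, 35]
r8 m[φ4→ice] = [115248, 105840]
r8 m[φ5→slip] = [483840, 921984]
r8 m[φ5→sprk] = [8, 7]
r8 m[φ6→fog] = [529200, 921984]
r8 m[φ6→ice] = [8, 7]
r8 m[rain→φ0] = [448, 280]
r8 m[rain→φ2] = [115248, 92610]
r8 m[rain→φ4] = [16464, 21168]
r8 m[slip→φ5] = [1, 1]
r8 m[fog→φ6] = [1, 1]
r8 m[snow→φ2] = [1, 1]
r8 m[wind→φ1] = [1, 1]
r8 m[cld→φ3] = [1, 1]
r8 m[sprk→φ0] = [432, 294]
r8 m[sprk→φ1] = [53760, 153664]
r8 m[sprk→φ3] = [80640, 131712]
r8 m[sprk→φ5] = [60480, 131712]
r8 m[ice→φ4] = [8, 7]
r8 m[ice→φ6] = [115248, 105840]
fixed point reached at round 8
traceback from rain: (rain=0, slip=1, fog=1, snow=1, wind=1, cld=1, sprk=1, ice=0), score=921984

assignment: (rain=0, slip=1, fog=1, snow=1, wind=1, cld=1, sprk=1, ice=0); score = 921984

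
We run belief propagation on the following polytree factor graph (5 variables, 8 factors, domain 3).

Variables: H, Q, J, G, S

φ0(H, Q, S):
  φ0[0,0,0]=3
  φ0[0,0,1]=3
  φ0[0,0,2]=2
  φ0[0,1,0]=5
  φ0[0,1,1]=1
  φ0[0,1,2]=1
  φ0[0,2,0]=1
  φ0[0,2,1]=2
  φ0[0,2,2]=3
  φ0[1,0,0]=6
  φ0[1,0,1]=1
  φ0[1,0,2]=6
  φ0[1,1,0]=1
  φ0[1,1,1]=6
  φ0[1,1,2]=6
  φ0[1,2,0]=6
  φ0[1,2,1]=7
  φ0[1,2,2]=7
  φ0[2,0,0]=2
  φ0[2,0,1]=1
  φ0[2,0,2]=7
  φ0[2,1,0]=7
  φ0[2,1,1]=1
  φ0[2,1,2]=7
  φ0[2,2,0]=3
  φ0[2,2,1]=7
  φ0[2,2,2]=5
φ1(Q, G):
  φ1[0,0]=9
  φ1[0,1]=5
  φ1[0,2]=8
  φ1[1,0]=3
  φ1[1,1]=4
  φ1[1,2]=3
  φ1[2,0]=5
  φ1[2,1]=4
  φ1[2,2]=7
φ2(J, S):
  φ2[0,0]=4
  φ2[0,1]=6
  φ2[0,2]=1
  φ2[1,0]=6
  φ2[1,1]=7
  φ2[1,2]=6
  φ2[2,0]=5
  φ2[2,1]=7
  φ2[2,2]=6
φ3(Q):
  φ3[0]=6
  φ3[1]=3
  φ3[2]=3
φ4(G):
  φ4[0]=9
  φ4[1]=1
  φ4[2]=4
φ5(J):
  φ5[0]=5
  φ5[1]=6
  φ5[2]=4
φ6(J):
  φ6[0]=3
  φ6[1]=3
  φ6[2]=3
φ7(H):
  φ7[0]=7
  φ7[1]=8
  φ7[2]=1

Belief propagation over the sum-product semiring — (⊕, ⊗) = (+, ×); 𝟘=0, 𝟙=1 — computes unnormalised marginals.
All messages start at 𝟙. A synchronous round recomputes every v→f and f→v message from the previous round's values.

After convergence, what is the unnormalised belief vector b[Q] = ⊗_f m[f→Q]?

init: all messages = 𝟙 over 3 values
r1 m[φ0→H] = [21, 46, 40]
r1 m[φ0→Q] = [31, 35, 41]
r1 m[φ0→S] = [34, 29, 44]
r1 m[φ1→Q] = [22, 10, 16]
r1 m[φ1→G] = [17, 13, 18]
r1 m[φ2→J] = [11, 19, 18]
r1 m[φ2→S] = [15, 20, 13]
r1 m[φ3→Q] = [6, 3, 3]
r1 m[φ4→G] = [9, 1, 4]
r1 m[φ5→J] = [5, 6, 4]
r1 m[φ6→J] = [3, 3, 3]
r1 m[φ7→H] = [7, 8, 1]
r1 m[H→φ0] = [1, 1, 1]
r1 m[H→φ7] = [1, 1, 1]
r1 m[Q→φ0] = [1, 1, 1]
r1 m[Q→φ1] = [1, 1, 1]
r1 m[Q→φ3] = [1, 1, 1]
r1 m[J→φ2] = [1, 1, 1]
r1 m[J→φ5] = [1, 1, 1]
r1 m[J→φ6] = [1, 1, 1]
r1 m[G→φ1] = [1, 1, 1]
r1 m[G→φ4] = [1, 1, 1]
r1 m[S→φ0] = [1, 1, 1]
r1 m[S→φ2] = [1, 1, 1]
r2 m[φ0→H] = [21, 46, 40]
r2 m[φ0→Q] = [31, 35, 41]
r2 m[φ0→S] = [34, 29, 44]
r2 m[φ1→Q] = [22, 10, 16]
r2 m[φ1→G] = [17, 13, 18]
r2 m[φ2→J] = [11, 19, 18]
r2 m[φ2→S] = [15, 20, 13]
r2 m[φ3→Q] = [6, 3, 3]
r2 m[φ4→G] = [9, 1, 4]
r2 m[φ5→J] = [5, 6, 4]
r2 m[φ6→J] = [3, 3, 3]
r2 m[φ7→H] = [7, 8, 1]
r2 m[H→φ0] = [7, 8, 1]
r2 m[H→φ7] = [21, 46, 40]
r2 m[Q→φ0] = [132, 30, 48]
r2 m[Q→φ1] = [186, 105, 123]
r2 m[Q→φ3] = [682, 350, 656]
r2 m[J→φ2] = [15, 18, 12]
r2 m[J→φ5] = [33, 57, 54]
r2 m[J→φ6] = [55, 114, 72]
r2 m[G→φ1] = [9, 1, 4]
r2 m[G→φ4] = [17, 13, 18]
r2 m[S→φ0] = [15, 20, 13]
r2 m[S→φ2] = [34, 29, 44]
r3 m[φ0→H] = [25044, 46614, 37092]
r3 m[φ0→Q] = [2562, 2676, 3476]
r3 m[φ0→S] = [13656, 9336, 14904]
r3 m[φ1→Q] = [118, 43, 77]
r3 m[φ1→G] = [2604, 1842, 2664]
r3 m[φ2→J] = [354, 671, 637]
r3 m[φ2→S] = [228, 300, 195]
r3 m[φ3→Q] = [6, 3, 3]
r3 m[φ4→G] = [9, 1, 4]
r3 m[φ5→J] = [5, 6, 4]
r3 m[φ6→J] = [3, 3, 3]
r3 m[φ7→H] = [7, 8, 1]
r3 m[H→φ0] = [7, 8, 1]
r3 m[H→φ7] = [21, 46, 40]
r3 m[Q→φ0] = [132, 30, 48]
r3 m[Q→φ1] = [186, 105, 123]
r3 m[Q→φ3] = [682, 350, 656]
r3 m[J→φ2] = [15, 18, 12]
r3 m[J→φ5] = [33, 57, 54]
r3 m[J→φ6] = [55, 114, 72]
r3 m[G→φ1] = [9, 1, 4]
r3 m[G→φ4] = [17, 13, 18]
r3 m[S→φ0] = [15, 20, 13]
r3 m[S→φ2] = [34, 29, 44]
r4 m[φ0→H] = [25044, 46614, 37092]
r4 m[φ0→Q] = [2562, 2676, 3476]
r4 m[φ0→S] = [13656, 9336, 14904]
r4 m[φ1→Q] = [118, 43, 77]
r4 m[φ1→G] = [2604, 1842, 2664]
r4 m[φ2→J] = [354, 671, 637]
r4 m[φ2→S] = [228, 300, 195]
r4 m[φ3→Q] = [6, 3, 3]
r4 m[φ4→G] = [9, 1, 4]
r4 m[φ5→J] = [5, 6, 4]
r4 m[φ6→J] = [3, 3, 3]
r4 m[φ7→H] = [7, 8, 1]
r4 m[H→φ0] = [7, 8, 1]
r4 m[H→φ7] = [25044, 46614, 37092]
r4 m[Q→φ0] = [708, 129, 231]
r4 m[Q→φ1] = [15372, 8028, 10428]
r4 m[Q→φ3] = [302316, 115068, 267652]
r4 m[J→φ2] = [15, 18, 12]
r4 m[J→φ5] = [1062, 2013, 1911]
r4 m[J→φ6] = [1770, 4026, 2548]
r4 m[G→φ1] = [9, 1, 4]
r4 m[G→φ4] = [2604, 1842, 2664]
r4 m[S→φ0] = [228, 300, 195]
r4 m[S→φ2] = [13656, 9336, 14904]
r5 m[φ0→H] = [1934910, 3538269, 2790666]
r5 m[φ0→Q] = [38643, 40290, 52314]
r5 m[φ0→S] = [70116, 46251, 75792]
r5 m[φ1→Q] = [118, 43, 77]
r5 m[φ1→G] = [214572, 150684, 220056]
r5 m[φ2→J] = [125544, 236712, 223056]
r5 m[φ2→S] = [228, 300, 195]
r5 m[φ3→Q] = [6, 3, 3]
r5 m[φ4→G] = [9, 1, 4]
r5 m[φ5→J] = [5, 6, 4]
r5 m[φ6→J] = [3, 3, 3]
r5 m[φ7→H] = [7, 8, 1]
r5 m[H→φ0] = [7, 8, 1]
r5 m[H→φ7] = [25044, 46614, 37092]
r5 m[Q→φ0] = [708, 129, 231]
r5 m[Q→φ1] = [15372, 8028, 10428]
r5 m[Q→φ3] = [302316, 115068, 267652]
r5 m[J→φ2] = [15, 18, 12]
r5 m[J→φ5] = [1062, 2013, 1911]
r5 m[J→φ6] = [1770, 4026, 2548]
r5 m[G→φ1] = [9, 1, 4]
r5 m[G→φ4] = [2604, 1842, 2664]
r5 m[S→φ0] = [228, 300, 195]
r5 m[S→φ2] = [13656, 9336, 14904]
r6 m[φ0→H] = [1934910, 3538269, 2790666]
r6 m[φ0→Q] = [38643, 40290, 52314]
r6 m[φ0→S] = [70116, 46251, 75792]
r6 m[φ1→Q] = [118, 43, 77]
r6 m[φ1→G] = [214572, 150684, 220056]
r6 m[φ2→J] = [125544, 236712, 223056]
r6 m[φ2→S] = [228, 300, 195]
r6 m[φ3→Q] = [6, 3, 3]
r6 m[φ4→G] = [9, 1, 4]
r6 m[φ5→J] = [5, 6, 4]
r6 m[φ6→J] = [3, 3, 3]
r6 m[φ7→H] = [7, 8, 1]
r6 m[H→φ0] = [7, 8, 1]
r6 m[H→φ7] = [1934910, 3538269, 2790666]
r6 m[Q→φ0] = [708, 129, 231]
r6 m[Q→φ1] = [231858, 120870, 156942]
r6 m[Q→φ3] = [4559874, 1732470, 4028178]
r6 m[J→φ2] = [15, 18, 12]
r6 m[J→φ5] = [376632, 710136, 669168]
r6 m[J→φ6] = [627720, 1420272, 892224]
r6 m[G→φ1] = [9, 1, 4]
r6 m[G→φ4] = [214572, 150684, 220056]
r6 m[S→φ0] = [228, 300, 195]
r6 m[S→φ2] = [70116, 46251, 75792]
r7 m[φ0→H] = [1934910, 3538269, 2790666]
r7 m[φ0→Q] = [38643, 40290, 52314]
r7 m[φ0→S] = [70116, 46251, 75792]
r7 m[φ1→Q] = [118, 43, 77]
r7 m[φ1→G] = [3234042, 2270538, 3316068]
r7 m[φ2→J] = [633762, 1199205, 1129089]
r7 m[φ2→S] = [228, 300, 195]
r7 m[φ3→Q] = [6, 3, 3]
r7 m[φ4→G] = [9, 1, 4]
r7 m[φ5→J] = [5, 6, 4]
r7 m[φ6→J] = [3, 3, 3]
r7 m[φ7→H] = [7, 8, 1]
r7 m[H→φ0] = [7, 8, 1]
r7 m[H→φ7] = [1934910, 3538269, 2790666]
r7 m[Q→φ0] = [708, 129, 231]
r7 m[Q→φ1] = [231858, 120870, 156942]
r7 m[Q→φ3] = [4559874, 1732470, 4028178]
r7 m[J→φ2] = [15, 18, 12]
r7 m[J→φ5] = [376632, 710136, 669168]
r7 m[J→φ6] = [627720, 1420272, 892224]
r7 m[G→φ1] = [9, 1, 4]
r7 m[G→φ4] = [214572, 150684, 220056]
r7 m[S→φ0] = [228, 300, 195]
r7 m[S→φ2] = [70116, 46251, 75792]
r8 m[φ0→H] = [1934910, 3538269, 2790666]
r8 m[φ0→Q] = [38643, 40290, 52314]
r8 m[φ0→S] = [70116, 46251, 75792]
r8 m[φ1→Q] = [118, 43, 77]
r8 m[φ1→G] = [3234042, 2270538, 3316068]
r8 m[φ2→J] = [633762, 1199205, 1129089]
r8 m[φ2→S] = [228, 300, 195]
r8 m[φ3→Q] = [6, 3, 3]
r8 m[φ4→G] = [9, 1, 4]
r8 m[φ5→J] = [5, 6, 4]
r8 m[φ6→J] = [3, 3, 3]
r8 m[φ7→H] = [7, 8, 1]
r8 m[H→φ0] = [7, 8, 1]
r8 m[H→φ7] = [1934910, 3538269, 2790666]
r8 m[Q→φ0] = [708, 129, 231]
r8 m[Q→φ1] = [231858, 120870, 156942]
r8 m[Q→φ3] = [4559874, 1732470, 4028178]
r8 m[J→φ2] = [15, 18, 12]
r8 m[J→φ5] = [1901286, 3597615, 3387267]
r8 m[J→φ6] = [3168810, 7195230, 4516356]
r8 m[G→φ1] = [9, 1, 4]
r8 m[G→φ4] = [3234042, 2270538, 3316068]
r8 m[S→φ0] = [228, 300, 195]
r8 m[S→φ2] = [70116, 46251, 75792]
r9 m[φ0→H] = [1934910, 3538269, 2790666]
r9 m[φ0→Q] = [38643, 40290, 52314]
r9 m[φ0→S] = [70116, 46251, 75792]
r9 m[φ1→Q] = [118, 43, 77]
r9 m[φ1→G] = [3234042, 2270538, 3316068]
r9 m[φ2→J] = [633762, 1199205, 1129089]
r9 m[φ2→S] = [228, 300, 195]
r9 m[φ3→Q] = [6, 3, 3]
r9 m[φ4→G] = [9, 1, 4]
r9 m[φ5→J] = [5, 6, 4]
r9 m[φ6→J] = [3, 3, 3]
r9 m[φ7→H] = [7, 8, 1]
r9 m[H→φ0] = [7, 8, 1]
r9 m[H→φ7] = [1934910, 3538269, 2790666]
r9 m[Q→φ0] = [708, 129, 231]
r9 m[Q→φ1] = [231858, 120870, 156942]
r9 m[Q→φ3] = [4559874, 1732470, 4028178]
r9 m[J→φ2] = [15, 18, 12]
r9 m[J→φ5] = [1901286, 3597615, 3387267]
r9 m[J→φ6] = [3168810, 7195230, 4516356]
r9 m[G→φ1] = [9, 1, 4]
r9 m[G→φ4] = [3234042, 2270538, 3316068]
r9 m[S→φ0] = [228, 300, 195]
r9 m[S→φ2] = [70116, 46251, 75792]
fixed point reached at round 9
b[Q] = ⊗ incoming = [27359244, 5197410, 12084534]

b[Q] = [27359244, 5197410, 12084534]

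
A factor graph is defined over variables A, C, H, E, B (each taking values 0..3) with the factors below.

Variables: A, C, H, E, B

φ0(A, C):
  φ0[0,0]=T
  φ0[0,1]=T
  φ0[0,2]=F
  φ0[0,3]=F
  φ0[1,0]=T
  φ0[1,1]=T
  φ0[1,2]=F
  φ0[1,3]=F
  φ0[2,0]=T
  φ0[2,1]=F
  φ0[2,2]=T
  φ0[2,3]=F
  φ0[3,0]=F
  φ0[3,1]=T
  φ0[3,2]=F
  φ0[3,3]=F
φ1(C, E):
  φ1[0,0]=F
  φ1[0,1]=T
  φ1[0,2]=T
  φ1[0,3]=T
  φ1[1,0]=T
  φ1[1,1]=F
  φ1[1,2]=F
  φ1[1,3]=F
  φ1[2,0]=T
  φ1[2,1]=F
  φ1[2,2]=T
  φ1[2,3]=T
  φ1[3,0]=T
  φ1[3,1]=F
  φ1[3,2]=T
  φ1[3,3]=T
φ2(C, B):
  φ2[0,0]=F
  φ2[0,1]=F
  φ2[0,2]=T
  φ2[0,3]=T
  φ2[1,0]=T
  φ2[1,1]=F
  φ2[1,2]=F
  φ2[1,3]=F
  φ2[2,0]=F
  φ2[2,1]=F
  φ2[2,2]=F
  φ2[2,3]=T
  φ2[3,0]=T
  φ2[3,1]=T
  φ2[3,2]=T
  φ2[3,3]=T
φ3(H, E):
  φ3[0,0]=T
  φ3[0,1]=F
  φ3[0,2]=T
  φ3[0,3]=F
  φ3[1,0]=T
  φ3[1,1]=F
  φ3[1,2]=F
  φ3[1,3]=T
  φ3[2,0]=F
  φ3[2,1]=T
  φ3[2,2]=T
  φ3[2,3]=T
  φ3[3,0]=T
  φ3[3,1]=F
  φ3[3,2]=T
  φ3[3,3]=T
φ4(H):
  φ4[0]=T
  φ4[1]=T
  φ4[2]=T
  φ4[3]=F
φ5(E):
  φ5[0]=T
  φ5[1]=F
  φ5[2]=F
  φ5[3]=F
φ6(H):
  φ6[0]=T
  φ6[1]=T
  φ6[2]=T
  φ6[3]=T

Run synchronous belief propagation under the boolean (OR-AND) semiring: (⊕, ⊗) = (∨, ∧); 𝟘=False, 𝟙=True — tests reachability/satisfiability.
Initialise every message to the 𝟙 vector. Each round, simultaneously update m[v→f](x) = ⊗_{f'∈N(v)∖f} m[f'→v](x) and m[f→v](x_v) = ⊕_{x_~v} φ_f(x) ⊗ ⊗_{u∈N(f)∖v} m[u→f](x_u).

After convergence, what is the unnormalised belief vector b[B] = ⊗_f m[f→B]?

b[B] = [T, F, F, T]

init: all messages = 𝟙 over 4 values
r1 m[φ0→A] = [T, T, T, T]
r1 m[φ0→C] = [T, T, T, F]
r1 m[φ1→C] = [T, T, T, T]
r1 m[φ1→E] = [T, T, T, T]
r1 m[φ2→C] = [T, T, T, T]
r1 m[φ2→B] = [T, T, T, T]
r1 m[φ3→H] = [T, T, T, T]
r1 m[φ3→E] = [T, T, T, T]
r1 m[φ4→H] = [T, T, T, F]
r1 m[φ5→E] = [T, F, F, F]
r1 m[φ6→H] = [T, T, T, T]
r1 m[A→φ0] = [T, T, T, T]
r1 m[C→φ0] = [T, T, T, T]
r1 m[C→φ1] = [T, T, T, T]
r1 m[C→φ2] = [T, T, T, T]
r1 m[H→φ3] = [T, T, T, T]
r1 m[H→φ4] = [T, T, T, T]
r1 m[H→φ6] = [T, T, T, T]
r1 m[E→φ1] = [T, T, T, T]
r1 m[E→φ3] = [T, T, T, T]
r1 m[E→φ5] = [T, T, T, T]
r1 m[B→φ2] = [T, T, T, T]
r2 m[φ0→A] = [T, T, T, T]
r2 m[φ0→C] = [T, T, T, F]
r2 m[φ1→C] = [T, T, T, T]
r2 m[φ1→E] = [T, T, T, T]
r2 m[φ2→C] = [T, T, T, T]
r2 m[φ2→B] = [T, T, T, T]
r2 m[φ3→H] = [T, T, T, T]
r2 m[φ3→E] = [T, T, T, T]
r2 m[φ4→H] = [T, T, T, F]
r2 m[φ5→E] = [T, F, F, F]
r2 m[φ6→H] = [T, T, T, T]
r2 m[A→φ0] = [T, T, T, T]
r2 m[C→φ0] = [T, T, T, T]
r2 m[C→φ1] = [T, T, T, F]
r2 m[C→φ2] = [T, T, T, F]
r2 m[H→φ3] = [T, T, T, F]
r2 m[H→φ4] = [T, T, T, T]
r2 m[H→φ6] = [T, T, T, F]
r2 m[E→φ1] = [T, F, F, F]
r2 m[E→φ3] = [T, F, F, F]
r2 m[E→φ5] = [T, T, T, T]
r2 m[B→φ2] = [T, T, T, T]
r3 m[φ0→A] = [T, T, T, T]
r3 m[φ0→C] = [T, T, T, F]
r3 m[φ1→C] = [F, T, T, T]
r3 m[φ1→E] = [T, T, T, T]
r3 m[φ2→C] = [T, T, T, T]
r3 m[φ2→B] = [T, F, T, T]
r3 m[φ3→H] = [T, T, F, T]
r3 m[φ3→E] = [T, T, T, T]
r3 m[φ4→H] = [T, T, T, F]
r3 m[φ5→E] = [T, F, F, F]
r3 m[φ6→H] = [T, T, T, T]
r3 m[A→φ0] = [T, T, T, T]
r3 m[C→φ0] = [T, T, T, T]
r3 m[C→φ1] = [T, T, T, F]
r3 m[C→φ2] = [T, T, T, F]
r3 m[H→φ3] = [T, T, T, F]
r3 m[H→φ4] = [T, T, T, T]
r3 m[H→φ6] = [T, T, T, F]
r3 m[E→φ1] = [T, F, F, F]
r3 m[E→φ3] = [T, F, F, F]
r3 m[E→φ5] = [T, T, T, T]
r3 m[B→φ2] = [T, T, T, T]
r4 m[φ0→A] = [T, T, T, T]
r4 m[φ0→C] = [T, T, T, F]
r4 m[φ1→C] = [F, T, T, T]
r4 m[φ1→E] = [T, T, T, T]
r4 m[φ2→C] = [T, T, T, T]
r4 m[φ2→B] = [T, F, T, T]
r4 m[φ3→H] = [T, T, F, T]
r4 m[φ3→E] = [T, T, T, T]
r4 m[φ4→H] = [T, T, T, F]
r4 m[φ5→E] = [T, F, F, F]
r4 m[φ6→H] = [T, T, T, T]
r4 m[A→φ0] = [T, T, T, T]
r4 m[C→φ0] = [F, T, T, T]
r4 m[C→φ1] = [T, T, T, F]
r4 m[C→φ2] = [F, T, T, F]
r4 m[H→φ3] = [T, T, T, F]
r4 m[H→φ4] = [T, T, F, T]
r4 m[H→φ6] = [T, T, F, F]
r4 m[E→φ1] = [T, F, F, F]
r4 m[E→φ3] = [T, F, F, F]
r4 m[E→φ5] = [T, T, T, T]
r4 m[B→φ2] = [T, T, T, T]
r5 m[φ0→A] = [T, T, T, T]
r5 m[φ0→C] = [T, T, T, F]
r5 m[φ1→C] = [F, T, T, T]
r5 m[φ1→E] = [T, T, T, T]
r5 m[φ2→C] = [T, T, T, T]
r5 m[φ2→B] = [T, F, F, T]
r5 m[φ3→H] = [T, T, F, T]
r5 m[φ3→E] = [T, T, T, T]
r5 m[φ4→H] = [T, T, T, F]
r5 m[φ5→E] = [T, F, F, F]
r5 m[φ6→H] = [T, T, T, T]
r5 m[A→φ0] = [T, T, T, T]
r5 m[C→φ0] = [F, T, T, T]
r5 m[C→φ1] = [T, T, T, F]
r5 m[C→φ2] = [F, T, T, F]
r5 m[H→φ3] = [T, T, T, F]
r5 m[H→φ4] = [T, T, F, T]
r5 m[H→φ6] = [T, T, F, F]
r5 m[E→φ1] = [T, F, F, F]
r5 m[E→φ3] = [T, F, F, F]
r5 m[E→φ5] = [T, T, T, T]
r5 m[B→φ2] = [T, T, T, T]
r6 m[φ0→A] = [T, T, T, T]
r6 m[φ0→C] = [T, T, T, F]
r6 m[φ1→C] = [F, T, T, T]
r6 m[φ1→E] = [T, T, T, T]
r6 m[φ2→C] = [T, T, T, T]
r6 m[φ2→B] = [T, F, F, T]
r6 m[φ3→H] = [T, T, F, T]
r6 m[φ3→E] = [T, T, T, T]
r6 m[φ4→H] = [T, T, T, F]
r6 m[φ5→E] = [T, F, F, F]
r6 m[φ6→H] = [T, T, T, T]
r6 m[A→φ0] = [T, T, T, T]
r6 m[C→φ0] = [F, T, T, T]
r6 m[C→φ1] = [T, T, T, F]
r6 m[C→φ2] = [F, T, T, F]
r6 m[H→φ3] = [T, T, T, F]
r6 m[H→φ4] = [T, T, F, T]
r6 m[H→φ6] = [T, T, F, F]
r6 m[E→φ1] = [T, F, F, F]
r6 m[E→φ3] = [T, F, F, F]
r6 m[E→φ5] = [T, T, T, T]
r6 m[B→φ2] = [T, T, T, T]
fixed point reached at round 6
b[B] = ⊗ incoming = [T, F, F, T]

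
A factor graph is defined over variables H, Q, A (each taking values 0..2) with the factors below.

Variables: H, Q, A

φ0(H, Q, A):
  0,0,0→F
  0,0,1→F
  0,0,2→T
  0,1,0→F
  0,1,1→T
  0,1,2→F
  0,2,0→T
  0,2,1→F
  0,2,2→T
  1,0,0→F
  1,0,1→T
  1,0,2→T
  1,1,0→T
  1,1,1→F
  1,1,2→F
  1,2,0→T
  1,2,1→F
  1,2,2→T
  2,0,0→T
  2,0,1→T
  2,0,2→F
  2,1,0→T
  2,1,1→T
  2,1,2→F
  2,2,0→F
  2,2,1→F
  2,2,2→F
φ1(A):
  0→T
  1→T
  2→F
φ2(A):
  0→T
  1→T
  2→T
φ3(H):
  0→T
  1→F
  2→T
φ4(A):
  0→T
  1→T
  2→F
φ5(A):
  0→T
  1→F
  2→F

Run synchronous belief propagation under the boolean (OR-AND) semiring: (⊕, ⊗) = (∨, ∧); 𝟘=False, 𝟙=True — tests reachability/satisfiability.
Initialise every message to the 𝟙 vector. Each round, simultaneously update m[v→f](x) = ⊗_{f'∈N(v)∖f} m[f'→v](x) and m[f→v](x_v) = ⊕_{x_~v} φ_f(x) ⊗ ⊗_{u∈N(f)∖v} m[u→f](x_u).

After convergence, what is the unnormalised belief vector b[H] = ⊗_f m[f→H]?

b[H] = [T, F, T]

init: all messages = 𝟙 over 3 values
r1 m[φ0→H] = [T, T, T]
r1 m[φ0→Q] = [T, T, T]
r1 m[φ0→A] = [T, T, T]
r1 m[φ1→A] = [T, T, F]
r1 m[φ2→A] = [T, T, T]
r1 m[φ3→H] = [T, F, T]
r1 m[φ4→A] = [T, T, F]
r1 m[φ5→A] = [T, F, F]
r1 m[H→φ0] = [T, T, T]
r1 m[H→φ3] = [T, T, T]
r1 m[Q→φ0] = [T, T, T]
r1 m[A→φ0] = [T, T, T]
r1 m[A→φ1] = [T, T, T]
r1 m[A→φ2] = [T, T, T]
r1 m[A→φ4] = [T, T, T]
r1 m[A→φ5] = [T, T, T]
r2 m[φ0→H] = [T, T, T]
r2 m[φ0→Q] = [T, T, T]
r2 m[φ0→A] = [T, T, T]
r2 m[φ1→A] = [T, T, F]
r2 m[φ2→A] = [T, T, T]
r2 m[φ3→H] = [T, F, T]
r2 m[φ4→A] = [T, T, F]
r2 m[φ5→A] = [T, F, F]
r2 m[H→φ0] = [T, F, T]
r2 m[H→φ3] = [T, T, T]
r2 m[Q→φ0] = [T, T, T]
r2 m[A→φ0] = [T, F, F]
r2 m[A→φ1] = [T, F, F]
r2 m[A→φ2] = [T, F, F]
r2 m[A→φ4] = [T, F, F]
r2 m[A→φ5] = [T, T, F]
r3 m[φ0→H] = [T, T, T]
r3 m[φ0→Q] = [T, T, T]
r3 m[φ0→A] = [T, T, T]
r3 m[φ1→A] = [T, T, F]
r3 m[φ2→A] = [T, T, T]
r3 m[φ3→H] = [T, F, T]
r3 m[φ4→A] = [T, T, F]
r3 m[φ5→A] = [T, F, F]
r3 m[H→φ0] = [T, F, T]
r3 m[H→φ3] = [T, T, T]
r3 m[Q→φ0] = [T, T, T]
r3 m[A→φ0] = [T, F, F]
r3 m[A→φ1] = [T, F, F]
r3 m[A→φ2] = [T, F, F]
r3 m[A→φ4] = [T, F, F]
r3 m[A→φ5] = [T, T, F]
fixed point reached at round 3
b[H] = ⊗ incoming = [T, F, T]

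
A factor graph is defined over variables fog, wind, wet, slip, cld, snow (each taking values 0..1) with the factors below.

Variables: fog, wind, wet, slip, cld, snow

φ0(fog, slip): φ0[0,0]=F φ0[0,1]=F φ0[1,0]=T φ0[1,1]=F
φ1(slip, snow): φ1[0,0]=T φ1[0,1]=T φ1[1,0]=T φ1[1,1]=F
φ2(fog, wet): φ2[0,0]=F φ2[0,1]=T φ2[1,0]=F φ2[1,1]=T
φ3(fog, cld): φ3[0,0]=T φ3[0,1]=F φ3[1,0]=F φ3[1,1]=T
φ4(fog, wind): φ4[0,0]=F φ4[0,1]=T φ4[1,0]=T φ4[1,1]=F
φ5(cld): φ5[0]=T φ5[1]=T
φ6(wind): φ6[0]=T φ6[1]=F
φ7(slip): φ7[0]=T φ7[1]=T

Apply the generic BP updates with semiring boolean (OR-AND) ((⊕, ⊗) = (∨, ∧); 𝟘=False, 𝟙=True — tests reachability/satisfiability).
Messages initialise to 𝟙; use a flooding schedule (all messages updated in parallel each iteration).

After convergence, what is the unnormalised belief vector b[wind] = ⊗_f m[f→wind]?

b[wind] = [T, F]

init: all messages = 𝟙 over 2 values
r1 m[φ0→fog] = [F, T]
r1 m[φ0→slip] = [T, F]
r1 m[φ1→slip] = [T, T]
r1 m[φ1→snow] = [T, T]
r1 m[φ2→fog] = [T, T]
r1 m[φ2→wet] = [F, T]
r1 m[φ3→fog] = [T, T]
r1 m[φ3→cld] = [T, T]
r1 m[φ4→fog] = [T, T]
r1 m[φ4→wind] = [T, T]
r1 m[φ5→cld] = [T, T]
r1 m[φ6→wind] = [T, F]
r1 m[φ7→slip] = [T, T]
r1 m[fog→φ0] = [T, T]
r1 m[fog→φ2] = [T, T]
r1 m[fog→φ3] = [T, T]
r1 m[fog→φ4] = [T, T]
r1 m[wind→φ4] = [T, T]
r1 m[wind→φ6] = [T, T]
r1 m[wet→φ2] = [T, T]
r1 m[slip→φ0] = [T, T]
r1 m[slip→φ1] = [T, T]
r1 m[slip→φ7] = [T, T]
r1 m[cld→φ3] = [T, T]
r1 m[cld→φ5] = [T, T]
r1 m[snow→φ1] = [T, T]
r2 m[φ0→fog] = [F, T]
r2 m[φ0→slip] = [T, F]
r2 m[φ1→slip] = [T, T]
r2 m[φ1→snow] = [T, T]
r2 m[φ2→fog] = [T, T]
r2 m[φ2→wet] = [F, T]
r2 m[φ3→fog] = [T, T]
r2 m[φ3→cld] = [T, T]
r2 m[φ4→fog] = [T, T]
r2 m[φ4→wind] = [T, T]
r2 m[φ5→cld] = [T, T]
r2 m[φ6→wind] = [T, F]
r2 m[φ7→slip] = [T, T]
r2 m[fog→φ0] = [T, T]
r2 m[fog→φ2] = [F, T]
r2 m[fog→φ3] = [F, T]
r2 m[fog→φ4] = [F, T]
r2 m[wind→φ4] = [T, F]
r2 m[wind→φ6] = [T, T]
r2 m[wet→φ2] = [T, T]
r2 m[slip→φ0] = [T, T]
r2 m[slip→φ1] = [T, F]
r2 m[slip→φ7] = [T, F]
r2 m[cld→φ3] = [T, T]
r2 m[cld→φ5] = [T, T]
r2 m[snow→φ1] = [T, T]
r3 m[φ0→fog] = [F, T]
r3 m[φ0→slip] = [T, F]
r3 m[φ1→slip] = [T, T]
r3 m[φ1→snow] = [T, T]
r3 m[φ2→fog] = [T, T]
r3 m[φ2→wet] = [F, T]
r3 m[φ3→fog] = [T, T]
r3 m[φ3→cld] = [F, T]
r3 m[φ4→fog] = [F, T]
r3 m[φ4→wind] = [T, F]
r3 m[φ5→cld] = [T, T]
r3 m[φ6→wind] = [T, F]
r3 m[φ7→slip] = [T, T]
r3 m[fog→φ0] = [T, T]
r3 m[fog→φ2] = [F, T]
r3 m[fog→φ3] = [F, T]
r3 m[fog→φ4] = [F, T]
r3 m[wind→φ4] = [T, F]
r3 m[wind→φ6] = [T, T]
r3 m[wet→φ2] = [T, T]
r3 m[slip→φ0] = [T, T]
r3 m[slip→φ1] = [T, F]
r3 m[slip→φ7] = [T, F]
r3 m[cld→φ3] = [T, T]
r3 m[cld→φ5] = [T, T]
r3 m[snow→φ1] = [T, T]
r4 m[φ0→fog] = [F, T]
r4 m[φ0→slip] = [T, F]
r4 m[φ1→slip] = [T, T]
r4 m[φ1→snow] = [T, T]
r4 m[φ2→fog] = [T, T]
r4 m[φ2→wet] = [F, T]
r4 m[φ3→fog] = [T, T]
r4 m[φ3→cld] = [F, T]
r4 m[φ4→fog] = [F, T]
r4 m[φ4→wind] = [T, F]
r4 m[φ5→cld] = [T, T]
r4 m[φ6→wind] = [T, F]
r4 m[φ7→slip] = [T, T]
r4 m[fog→φ0] = [F, T]
r4 m[fog→φ2] = [F, T]
r4 m[fog→φ3] = [F, T]
r4 m[fog→φ4] = [F, T]
r4 m[wind→φ4] = [T, F]
r4 m[wind→φ6] = [T, F]
r4 m[wet→φ2] = [T, T]
r4 m[slip→φ0] = [T, T]
r4 m[slip→φ1] = [T, F]
r4 m[slip→φ7] = [T, F]
r4 m[cld→φ3] = [T, T]
r4 m[cld→φ5] = [F, T]
r4 m[snow→φ1] = [T, T]
r5 m[φ0→fog] = [F, T]
r5 m[φ0→slip] = [T, F]
r5 m[φ1→slip] = [T, T]
r5 m[φ1→snow] = [T, T]
r5 m[φ2→fog] = [T, T]
r5 m[φ2→wet] = [F, T]
r5 m[φ3→fog] = [T, T]
r5 m[φ3→cld] = [F, T]
r5 m[φ4→fog] = [F, T]
r5 m[φ4→wind] = [T, F]
r5 m[φ5→cld] = [T, T]
r5 m[φ6→wind] = [T, F]
r5 m[φ7→slip] = [T, T]
r5 m[fog→φ0] = [F, T]
r5 m[fog→φ2] = [F, T]
r5 m[fog→φ3] = [F, T]
r5 m[fog→φ4] = [F, T]
r5 m[wind→φ4] = [T, F]
r5 m[wind→φ6] = [T, F]
r5 m[wet→φ2] = [T, T]
r5 m[slip→φ0] = [T, T]
r5 m[slip→φ1] = [T, F]
r5 m[slip→φ7] = [T, F]
r5 m[cld→φ3] = [T, T]
r5 m[cld→φ5] = [F, T]
r5 m[snow→φ1] = [T, T]
fixed point reached at round 5
b[wind] = ⊗ incoming = [T, F]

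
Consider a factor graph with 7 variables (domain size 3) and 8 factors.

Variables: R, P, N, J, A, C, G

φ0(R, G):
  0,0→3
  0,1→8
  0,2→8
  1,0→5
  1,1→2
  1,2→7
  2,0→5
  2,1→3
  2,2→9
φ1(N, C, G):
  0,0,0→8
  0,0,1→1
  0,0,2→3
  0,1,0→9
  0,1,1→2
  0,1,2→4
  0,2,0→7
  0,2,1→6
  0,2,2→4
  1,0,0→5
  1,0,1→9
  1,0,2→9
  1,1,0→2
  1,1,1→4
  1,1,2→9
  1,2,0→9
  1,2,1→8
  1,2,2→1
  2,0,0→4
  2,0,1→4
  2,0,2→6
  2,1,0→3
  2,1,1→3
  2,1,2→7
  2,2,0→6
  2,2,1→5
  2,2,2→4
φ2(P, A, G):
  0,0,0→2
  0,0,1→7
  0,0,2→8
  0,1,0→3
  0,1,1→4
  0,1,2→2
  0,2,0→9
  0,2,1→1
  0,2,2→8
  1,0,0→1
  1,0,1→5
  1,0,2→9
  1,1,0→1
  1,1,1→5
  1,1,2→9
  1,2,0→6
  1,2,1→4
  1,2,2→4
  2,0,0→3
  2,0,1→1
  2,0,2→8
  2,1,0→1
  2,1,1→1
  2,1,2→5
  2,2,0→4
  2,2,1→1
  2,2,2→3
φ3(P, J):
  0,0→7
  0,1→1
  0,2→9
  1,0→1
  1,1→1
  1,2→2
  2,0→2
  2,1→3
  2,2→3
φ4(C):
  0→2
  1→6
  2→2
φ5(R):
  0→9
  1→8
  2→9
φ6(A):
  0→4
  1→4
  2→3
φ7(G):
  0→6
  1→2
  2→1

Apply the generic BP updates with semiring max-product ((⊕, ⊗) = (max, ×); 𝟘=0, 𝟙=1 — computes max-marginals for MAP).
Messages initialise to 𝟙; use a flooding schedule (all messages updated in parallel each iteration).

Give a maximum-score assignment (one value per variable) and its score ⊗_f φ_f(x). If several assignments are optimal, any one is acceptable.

assignment: (R=2, P=0, N=0, J=2, A=2, C=1, G=0); score = 3542940

init: all messages = 𝟙 over 3 values
r1 m[φ0→R] = [8, 7, 9]
r1 m[φ0→G] = [5, 8, 9]
r1 m[φ1→N] = [9, 9, 7]
r1 m[φ1→C] = [9, 9, 9]
r1 m[φ1→G] = [9, 9, 9]
r1 m[φ2→P] = [9, 9, 8]
r1 m[φ2→A] = [9, 9, 9]
r1 m[φ2→G] = [9, 7, 9]
r1 m[φ3→P] = [9, 2, 3]
r1 m[φ3→J] = [7, 3, 9]
r1 m[φ4→C] = [2, 6, 2]
r1 m[φ5→R] = [9, 8, 9]
r1 m[φ6→A] = [4, 4, 3]
r1 m[φ7→G] = [6, 2, 1]
r1 m[R→φ0] = [1, 1, 1]
r1 m[R→φ5] = [1, 1, 1]
r1 m[P→φ2] = [1, 1, 1]
r1 m[P→φ3] = [1, 1, 1]
r1 m[N→φ1] = [1, 1, 1]
r1 m[J→φ3] = [1, 1, 1]
r1 m[A→φ2] = [1, 1, 1]
r1 m[A→φ6] = [1, 1, 1]
r1 m[C→φ1] = [1, 1, 1]
r1 m[C→φ4] = [1, 1, 1]
r1 m[G→φ0] = [1, 1, 1]
r1 m[G→φ1] = [1, 1, 1]
r1 m[G→φ2] = [1, 1, 1]
r1 m[G→φ7] = [1, 1, 1]
r2 m[φ0→R] = [8, 7, 9]
r2 m[φ0→G] = [5, 8, 9]
r2 m[φ1→N] = [9, 9, 7]
r2 m[φ1→C] = [9, 9, 9]
r2 m[φ1→G] = [9, 9, 9]
r2 m[φ2→P] = [9, 9, 8]
r2 m[φ2→A] = [9, 9, 9]
r2 m[φ2→G] = [9, 7, 9]
r2 m[φ3→P] = [9, 2, 3]
r2 m[φ3→J] = [7, 3, 9]
r2 m[φ4→C] = [2, 6, 2]
r2 m[φ5→R] = [9, 8, 9]
r2 m[φ6→A] = [4, 4, 3]
r2 m[φ7→G] = [6, 2, 1]
r2 m[R→φ0] = [9, 8, 9]
r2 m[R→φ5] = [8, 7, 9]
r2 m[P→φ2] = [9, 2, 3]
r2 m[P→φ3] = [9, 9, 8]
r2 m[N→φ1] = [1, 1, 1]
r2 m[J→φ3] = [1, 1, 1]
r2 m[A→φ2] = [4, 4, 3]
r2 m[A→φ6] = [9, 9, 9]
r2 m[C→φ1] = [2, 6, 2]
r2 m[C→φ4] = [9, 9, 9]
r2 m[G→φ0] = [486, 126, 81]
r2 m[G→φ1] = [270, 112, 81]
r2 m[G→φ2] = [270, 144, 81]
r2 m[G→φ7] = [405, 504, 729]
r3 m[φ0→R] = [1458, 2430, 2430]
r3 m[φ0→G] = [45, 72, 81]
r3 m[φ1→N] = [14580, 4860, 4860]
r3 m[φ1→C] = [2160, 2430, 2430]
r3 m[φ1→G] = [54, 24, 54]
r3 m[φ2→P] = [7290, 4860, 3240]
r3 m[φ2→A] = [9072, 7290, 21870]
r3 m[φ2→G] = [243, 252, 288]
r3 m[φ3→P] = [9, 2, 3]
r3 m[φ3→J] = [63, 24, 81]
r3 m[φ4→C] = [2, 6, 2]
r3 m[φ5→R] = [9, 8, 9]
r3 m[φ6→A] = [4, 4, 3]
r3 m[φ7→G] = [6, 2, 1]
r3 m[R→φ0] = [9, 8, 9]
r3 m[R→φ5] = [8, 7, 9]
r3 m[P→φ2] = [9, 2, 3]
r3 m[P→φ3] = [9, 9, 8]
r3 m[N→φ1] = [1, 1, 1]
r3 m[J→φ3] = [1, 1, 1]
r3 m[A→φ2] = [4, 4, 3]
r3 m[A→φ6] = [9, 9, 9]
r3 m[C→φ1] = [2, 6, 2]
r3 m[C→φ4] = [9, 9, 9]
r3 m[G→φ0] = [486, 126, 81]
r3 m[G→φ1] = [270, 112, 81]
r3 m[G→φ2] = [270, 144, 81]
r3 m[G→φ7] = [405, 504, 729]
r4 m[φ0→R] = [1458, 2430, 2430]
r4 m[φ0→G] = [45, 72, 81]
r4 m[φ1→N] = [14580, 4860, 4860]
r4 m[φ1→C] = [2160, 2430, 2430]
r4 m[φ1→G] = [54, 24, 54]
r4 m[φ2→P] = [7290, 4860, 3240]
r4 m[φ2→A] = [9072, 7290, 21870]
r4 m[φ2→G] = [243, 252, 288]
r4 m[φ3→P] = [9, 2, 3]
r4 m[φ3→J] = [63, 24, 81]
r4 m[φ4→C] = [2, 6, 2]
r4 m[φ5→R] = [9, 8, 9]
r4 m[φ6→A] = [4, 4, 3]
r4 m[φ7→G] = [6, 2, 1]
r4 m[R→φ0] = [9, 8, 9]
r4 m[R→φ5] = [1458, 2430, 2430]
r4 m[P→φ2] = [9, 2, 3]
r4 m[P→φ3] = [7290, 4860, 3240]
r4 m[N→φ1] = [1, 1, 1]
r4 m[J→φ3] = [1, 1, 1]
r4 m[A→φ2] = [4, 4, 3]
r4 m[A→φ6] = [9072, 7290, 21870]
r4 m[C→φ1] = [2, 6, 2]
r4 m[C→φ4] = [2160, 2430, 2430]
r4 m[G→φ0] = [78732, 12096, 15552]
r4 m[G→φ1] = [65610, 36288, 23328]
r4 m[G→φ2] = [14580, 3456, 4374]
r4 m[G→φ7] = [590490, 435456, 1259712]
r5 m[φ0→R] = [236196, 393660, 393660]
r5 m[φ0→G] = [45, 72, 81]
r5 m[φ1→N] = [3542940, 1259712, 1180980]
r5 m[φ1→C] = [524880, 590490, 590490]
r5 m[φ1→G] = [54, 24, 54]
r5 m[φ2→P] = [393660, 262440, 174960]
r5 m[φ2→A] = [314928, 393660, 1180980]
r5 m[φ2→G] = [243, 252, 288]
r5 m[φ3→P] = [9, 2, 3]
r5 m[φ3→J] = [51030, 9720, 65610]
r5 m[φ4→C] = [2, 6, 2]
r5 m[φ5→R] = [9, 8, 9]
r5 m[φ6→A] = [4, 4, 3]
r5 m[φ7→G] = [6, 2, 1]
r5 m[R→φ0] = [9, 8, 9]
r5 m[R→φ5] = [1458, 2430, 2430]
r5 m[P→φ2] = [9, 2, 3]
r5 m[P→φ3] = [7290, 4860, 3240]
r5 m[N→φ1] = [1, 1, 1]
r5 m[J→φ3] = [1, 1, 1]
r5 m[A→φ2] = [4, 4, 3]
r5 m[A→φ6] = [9072, 7290, 21870]
r5 m[C→φ1] = [2, 6, 2]
r5 m[C→φ4] = [2160, 2430, 2430]
r5 m[G→φ0] = [78732, 12096, 15552]
r5 m[G→φ1] = [65610, 36288, 23328]
r5 m[G→φ2] = [14580, 3456, 4374]
r5 m[G→φ7] = [590490, 435456, 1259712]
r6 m[φ0→R] = [236196, 393660, 393660]
r6 m[φ0→G] = [45, 72, 81]
r6 m[φ1→N] = [3542940, 1259712, 1180980]
r6 m[φ1→C] = [524880, 590490, 590490]
r6 m[φ1→G] = [54, 24, 54]
r6 m[φ2→P] = [393660, 262440, 174960]
r6 m[φ2→A] = [314928, 393660, 1180980]
r6 m[φ2→G] = [243, 252, 288]
r6 m[φ3→P] = [9, 2, 3]
r6 m[φ3→J] = [51030, 9720, 65610]
r6 m[φ4→C] = [2, 6, 2]
r6 m[φ5→R] = [9, 8, 9]
r6 m[φ6→A] = [4, 4, 3]
r6 m[φ7→G] = [6, 2, 1]
r6 m[R→φ0] = [9, 8, 9]
r6 m[R→φ5] = [236196, 393660, 393660]
r6 m[P→φ2] = [9, 2, 3]
r6 m[P→φ3] = [393660, 262440, 174960]
r6 m[N→φ1] = [1, 1, 1]
r6 m[J→φ3] = [1, 1, 1]
r6 m[A→φ2] = [4, 4, 3]
r6 m[A→φ6] = [314928, 393660, 1180980]
r6 m[C→φ1] = [2, 6, 2]
r6 m[C→φ4] = [524880, 590490, 590490]
r6 m[G→φ0] = [78732, 12096, 15552]
r6 m[G→φ1] = [65610, 36288, 23328]
r6 m[G→φ2] = [14580, 3456, 4374]
r6 m[G→φ7] = [590490, 435456, 1259712]
r7 m[φ0→R] = [236196, 393660, 393660]
r7 m[φ0→G] = [45, 72, 81]
r7 m[φ1→N] = [3542940, 1259712, 1180980]
r7 m[φ1→C] = [524880, 590490, 590490]
r7 m[φ1→G] = [54, 24, 54]
r7 m[φ2→P] = [393660, 262440, 174960]
r7 m[φ2→A] = [314928, 393660, 1180980]
r7 m[φ2→G] = [243, 252, 288]
r7 m[φ3→P] = [9, 2, 3]
r7 m[φ3→J] = [2755620, 524880, 3542940]
r7 m[φ4→C] = [2, 6, 2]
r7 m[φ5→R] = [9, 8, 9]
r7 m[φ6→A] = [4, 4, 3]
r7 m[φ7→G] = [6, 2, 1]
r7 m[R→φ0] = [9, 8, 9]
r7 m[R→φ5] = [236196, 393660, 393660]
r7 m[P→φ2] = [9, 2, 3]
r7 m[P→φ3] = [393660, 262440, 174960]
r7 m[N→φ1] = [1, 1, 1]
r7 m[J→φ3] = [1, 1, 1]
r7 m[A→φ2] = [4, 4, 3]
r7 m[A→φ6] = [314928, 393660, 1180980]
r7 m[C→φ1] = [2, 6, 2]
r7 m[C→φ4] = [524880, 590490, 590490]
r7 m[G→φ0] = [78732, 12096, 15552]
r7 m[G→φ1] = [65610, 36288, 23328]
r7 m[G→φ2] = [14580, 3456, 4374]
r7 m[G→φ7] = [590490, 435456, 1259712]
r8 m[φ0→R] = [236196, 393660, 393660]
r8 m[φ0→G] = [45, 72, 81]
r8 m[φ1→N] = [3542940, 1259712, 1180980]
r8 m[φ1→C] = [524880, 590490, 590490]
r8 m[φ1→G] = [54, 24, 54]
r8 m[φ2→P] = [393660, 262440, 174960]
r8 m[φ2→A] = [314928, 393660, 1180980]
r8 m[φ2→G] = [243, 252, 288]
r8 m[φ3→P] = [9, 2, 3]
r8 m[φ3→J] = [2755620, 524880, 3542940]
r8 m[φ4→C] = [2, 6, 2]
r8 m[φ5→R] = [9, 8, 9]
r8 m[φ6→A] = [4, 4, 3]
r8 m[φ7→G] = [6, 2, 1]
r8 m[R→φ0] = [9, 8, 9]
r8 m[R→φ5] = [236196, 393660, 393660]
r8 m[P→φ2] = [9, 2, 3]
r8 m[P→φ3] = [393660, 262440, 174960]
r8 m[N→φ1] = [1, 1, 1]
r8 m[J→φ3] = [1, 1, 1]
r8 m[A→φ2] = [4, 4, 3]
r8 m[A→φ6] = [314928, 393660, 1180980]
r8 m[C→φ1] = [2, 6, 2]
r8 m[C→φ4] = [524880, 590490, 590490]
r8 m[G→φ0] = [78732, 12096, 15552]
r8 m[G→φ1] = [65610, 36288, 23328]
r8 m[G→φ2] = [14580, 3456, 4374]
r8 m[G→φ7] = [590490, 435456, 1259712]
fixed point reached at round 8
traceback from R: (R=2, P=0, N=0, J=2, A=2, C=1, G=0), score=3542940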